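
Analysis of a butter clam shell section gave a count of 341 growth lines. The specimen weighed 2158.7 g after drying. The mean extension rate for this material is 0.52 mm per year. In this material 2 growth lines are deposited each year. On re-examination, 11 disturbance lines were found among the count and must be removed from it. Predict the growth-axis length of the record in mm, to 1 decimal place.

85.8 mm

Adjusted count: 341 − 11 = 330 growth lines.
330 growth lines at 2 per year is 330 / 2 = 165 years.
Predicted length = 0.52 mm/year × 165 years = 85.8 mm.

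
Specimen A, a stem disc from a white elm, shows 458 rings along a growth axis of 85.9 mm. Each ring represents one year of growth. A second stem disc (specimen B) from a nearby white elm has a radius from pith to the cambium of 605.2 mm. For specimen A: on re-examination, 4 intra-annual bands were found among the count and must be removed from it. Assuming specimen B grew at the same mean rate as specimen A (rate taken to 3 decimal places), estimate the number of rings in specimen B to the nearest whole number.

Specimen A: true ring count = 458 − 4 = 454.
A: Extension rate ≈ 85.9 / 454 = 0.189 mm per year.
B spans 605.2 / 0.189 = 3202.12 years ≈ 3202 rings.

3202 rings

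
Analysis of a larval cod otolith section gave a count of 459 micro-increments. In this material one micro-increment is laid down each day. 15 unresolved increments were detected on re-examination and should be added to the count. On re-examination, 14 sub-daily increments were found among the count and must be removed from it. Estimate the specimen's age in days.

Adjusted count: 459 − 14 + 15 = 460 micro-increments.
One micro-increment per day makes the duration 460 days.

460 days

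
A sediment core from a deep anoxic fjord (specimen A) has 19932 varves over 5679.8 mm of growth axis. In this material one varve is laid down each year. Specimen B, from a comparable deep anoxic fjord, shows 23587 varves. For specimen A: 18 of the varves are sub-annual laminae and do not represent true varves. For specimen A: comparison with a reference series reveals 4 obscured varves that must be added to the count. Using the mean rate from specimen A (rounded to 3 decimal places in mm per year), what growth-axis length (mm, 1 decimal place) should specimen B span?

6722.3 mm

Specimen A: adjusted count: 19932 − 18 + 4 = 19918 varves.
A: Mean rate = 5679.8 mm / 19918 years ≈ 0.285 mm/year.
Length of B = 0.285 × 23587 = 6722.3 mm.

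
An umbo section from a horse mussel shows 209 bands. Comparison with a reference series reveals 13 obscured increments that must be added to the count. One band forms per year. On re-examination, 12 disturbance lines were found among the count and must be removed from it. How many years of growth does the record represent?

210 yr

Correcting the raw count gives 209 − 12 + 13 = 210 true bands.
One band per year makes the duration 210 years.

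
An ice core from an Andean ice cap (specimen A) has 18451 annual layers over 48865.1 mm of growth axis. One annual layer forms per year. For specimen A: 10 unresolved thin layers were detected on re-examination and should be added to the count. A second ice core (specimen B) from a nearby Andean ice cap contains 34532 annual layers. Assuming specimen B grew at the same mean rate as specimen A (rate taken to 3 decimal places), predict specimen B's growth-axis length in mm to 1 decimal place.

Specimen A: correcting the raw count gives 18451 + 10 = 18461 true annual layers.
A: Extension rate ≈ 48865.1 / 18461 = 2.647 mm per year.
Length of B = 2.647 × 34532 = 91406.2 mm.

91406.2 mm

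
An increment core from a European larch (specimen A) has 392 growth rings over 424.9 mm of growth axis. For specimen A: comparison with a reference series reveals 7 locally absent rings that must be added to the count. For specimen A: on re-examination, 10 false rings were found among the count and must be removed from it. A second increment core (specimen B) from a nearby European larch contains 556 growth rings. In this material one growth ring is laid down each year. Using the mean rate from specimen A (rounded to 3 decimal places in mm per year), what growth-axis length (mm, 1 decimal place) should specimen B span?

607.2 mm

Specimen A: true growth ring count = 392 − 10 + 7 = 389.
A: Mean rate = 424.9 mm / 389 years ≈ 1.092 mm per year.
Length of B = 1.092 × 556 = 607.2 mm.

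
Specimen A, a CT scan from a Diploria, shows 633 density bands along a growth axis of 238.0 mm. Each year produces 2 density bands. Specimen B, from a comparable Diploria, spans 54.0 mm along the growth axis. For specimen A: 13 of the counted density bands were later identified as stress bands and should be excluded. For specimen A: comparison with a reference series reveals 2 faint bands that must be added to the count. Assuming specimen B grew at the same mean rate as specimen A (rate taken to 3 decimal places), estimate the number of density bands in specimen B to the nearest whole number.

141 density bands

Specimen A: true density band count = 633 − 13 + 2 = 622.
Specimen A: 622 density bands at 2 per year is 622 / 2 = 311 years.
A: Mean rate = 238.0 mm / 311 years ≈ 0.765 mm/yr.
B spans 54.0 / 0.765 = 70.59 years; at 2 density bands per year that is 70.59 × 2 ≈ 141 density bands.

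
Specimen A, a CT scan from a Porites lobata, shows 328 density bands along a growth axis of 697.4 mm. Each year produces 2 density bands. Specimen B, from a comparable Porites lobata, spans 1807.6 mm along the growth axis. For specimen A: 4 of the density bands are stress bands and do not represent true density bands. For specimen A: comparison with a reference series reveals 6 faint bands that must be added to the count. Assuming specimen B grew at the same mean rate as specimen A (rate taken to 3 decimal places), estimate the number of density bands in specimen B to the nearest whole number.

Specimen A: correcting the raw count gives 328 − 4 + 6 = 330 true density bands.
Specimen A: dividing by 2 density bands per year: 330 / 2 = 165 years.
A: 697.4 mm over 165 years gives 697.4 / 165 ≈ 4.227 mm per year.
For B, 1807.6 / 4.227 = 427.63 years; at 2 density bands per year that is 427.63 × 2 ≈ 855 density bands.

855 density bands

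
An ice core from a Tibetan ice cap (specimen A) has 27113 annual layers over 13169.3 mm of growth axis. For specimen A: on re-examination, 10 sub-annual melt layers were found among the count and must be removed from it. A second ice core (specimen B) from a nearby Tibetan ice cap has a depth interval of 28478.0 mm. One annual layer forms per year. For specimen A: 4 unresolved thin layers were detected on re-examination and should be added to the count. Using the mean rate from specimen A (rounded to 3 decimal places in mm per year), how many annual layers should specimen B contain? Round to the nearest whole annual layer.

Specimen A: after corrections the count is 27113 − 10 + 4 = 27107 annual layers.
A: Extension rate ≈ 13169.3 / 27107 = 0.486 mm/year.
For B, 28478.0 / 0.486 = 58596.71 years ≈ 58597 annual layers.

58597 annual layers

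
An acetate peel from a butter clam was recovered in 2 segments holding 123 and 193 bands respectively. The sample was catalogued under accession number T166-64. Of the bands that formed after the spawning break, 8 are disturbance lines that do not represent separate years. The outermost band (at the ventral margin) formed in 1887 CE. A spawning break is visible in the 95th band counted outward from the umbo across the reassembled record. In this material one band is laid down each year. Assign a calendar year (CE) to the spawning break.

1674 CE

Total bands = 123 + 193 = 316.
316 − 95 = 221 bands lie beyond the spawning break toward the ventral margin.
Removing the 8 false bands leaves 221 − 8 = 213 true bands beyond the spawning break.
Counting back 213 years from 1887 CE places the spawning break in 1887 − 213 = 1674 CE.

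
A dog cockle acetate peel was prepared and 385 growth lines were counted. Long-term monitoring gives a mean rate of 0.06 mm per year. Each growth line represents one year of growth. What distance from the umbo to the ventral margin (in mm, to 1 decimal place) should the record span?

23.1 mm

The record spans 385 years at 0.06 mm per year.
385 years at 0.06 mm/year gives 0.06 × 385 = 23.1 mm.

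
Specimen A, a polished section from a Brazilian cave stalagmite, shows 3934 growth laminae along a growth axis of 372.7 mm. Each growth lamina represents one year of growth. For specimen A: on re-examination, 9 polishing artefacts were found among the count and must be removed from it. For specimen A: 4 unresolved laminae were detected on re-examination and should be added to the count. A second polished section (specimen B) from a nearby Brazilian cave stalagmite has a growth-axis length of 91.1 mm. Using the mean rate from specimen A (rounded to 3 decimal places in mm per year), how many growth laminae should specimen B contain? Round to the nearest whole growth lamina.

Specimen A: adjusted count: 3934 − 9 + 4 = 3929 growth laminae.
A: Mean rate = 372.7 mm / 3929 years ≈ 0.095 mm/year.
B spans 91.1 / 0.095 = 958.95 years ≈ 959 growth laminae.

959 growth laminae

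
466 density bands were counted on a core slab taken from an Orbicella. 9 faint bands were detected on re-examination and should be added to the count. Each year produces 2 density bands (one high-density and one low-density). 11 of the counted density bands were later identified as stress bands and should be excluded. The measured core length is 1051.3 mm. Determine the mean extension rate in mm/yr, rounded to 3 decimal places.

4.531 mm/yr

Adjusted count: 466 − 11 + 9 = 464 density bands.
With 2 density bands per year, 464 / 2 = 232 years.
Mean rate = 1051.3 mm / 232 years ≈ 4.531 mm/yr.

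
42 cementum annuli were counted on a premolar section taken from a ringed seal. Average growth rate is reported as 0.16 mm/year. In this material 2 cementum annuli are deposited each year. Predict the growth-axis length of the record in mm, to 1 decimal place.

3.4 mm

42 cementum annuli at 2 per year is 42 / 2 = 21 years.
Length ≈ 0.16 × 21 = 3.4 mm.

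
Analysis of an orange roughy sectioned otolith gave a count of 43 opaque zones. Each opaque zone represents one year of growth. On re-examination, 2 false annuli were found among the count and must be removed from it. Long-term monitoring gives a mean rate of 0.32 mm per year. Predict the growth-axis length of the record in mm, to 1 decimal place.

True opaque zone count = 43 − 2 = 41.
41 years at 0.32 mm/year gives 0.32 × 41 = 13.1 mm.

13.1 mm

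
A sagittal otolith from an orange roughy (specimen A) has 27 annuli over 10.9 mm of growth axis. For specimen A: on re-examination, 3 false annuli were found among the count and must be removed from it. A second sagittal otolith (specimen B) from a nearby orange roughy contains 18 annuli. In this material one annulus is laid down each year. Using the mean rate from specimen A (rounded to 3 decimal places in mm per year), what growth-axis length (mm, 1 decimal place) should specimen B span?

Specimen A: true annulus count = 27 − 3 = 24.
A: Extension rate ≈ 10.9 / 24 = 0.454 mm/yr.
For B, 0.454 mm/year × 18 years = 8.2 mm.

8.2 mm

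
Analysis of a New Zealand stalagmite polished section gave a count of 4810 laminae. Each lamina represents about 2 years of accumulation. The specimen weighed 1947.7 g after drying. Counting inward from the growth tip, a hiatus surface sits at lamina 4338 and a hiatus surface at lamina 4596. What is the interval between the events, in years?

516 years

The two markers are separated by 4596 − 4338 = 258 laminae.
At 2 years per lamina, 258 × 2 = 516 years.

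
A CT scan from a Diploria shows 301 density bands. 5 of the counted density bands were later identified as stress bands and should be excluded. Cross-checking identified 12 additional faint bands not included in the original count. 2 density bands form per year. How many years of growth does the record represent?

Adjusted count: 301 − 5 + 12 = 308 density bands.
308 density bands at 2 per year is 308 / 2 = 154 years.

154 yr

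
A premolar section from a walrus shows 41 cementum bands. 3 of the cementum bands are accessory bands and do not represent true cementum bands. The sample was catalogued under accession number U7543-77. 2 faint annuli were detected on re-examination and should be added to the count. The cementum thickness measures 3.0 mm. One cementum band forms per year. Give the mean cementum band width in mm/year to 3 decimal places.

0.075 mm/year

True cementum band count = 41 − 3 + 2 = 40.
Mean rate = 3.0 mm / 40 years ≈ 0.075 mm/year.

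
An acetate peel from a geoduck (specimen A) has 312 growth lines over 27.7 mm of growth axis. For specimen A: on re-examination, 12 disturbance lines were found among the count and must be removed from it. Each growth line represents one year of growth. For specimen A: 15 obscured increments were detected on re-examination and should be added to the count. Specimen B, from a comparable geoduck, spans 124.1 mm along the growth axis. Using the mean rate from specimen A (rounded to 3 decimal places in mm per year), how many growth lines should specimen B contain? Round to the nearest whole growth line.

1410 growth lines

Specimen A: after corrections the count is 312 − 12 + 15 = 315 growth lines.
A: Mean rate = 27.7 mm / 315 years ≈ 0.088 mm/yr.
B spans 124.1 / 0.088 = 1410.23 years ≈ 1410 growth lines.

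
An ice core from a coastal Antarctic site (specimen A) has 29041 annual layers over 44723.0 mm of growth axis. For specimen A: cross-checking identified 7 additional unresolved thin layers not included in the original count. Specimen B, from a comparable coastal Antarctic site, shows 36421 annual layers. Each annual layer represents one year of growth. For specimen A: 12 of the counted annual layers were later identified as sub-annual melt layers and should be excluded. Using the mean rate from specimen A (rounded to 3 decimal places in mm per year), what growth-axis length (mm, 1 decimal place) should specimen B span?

56088.3 mm

Specimen A: true annual layer count = 29041 − 12 + 7 = 29036.
A: Extension rate ≈ 44723.0 / 29036 = 1.540 mm/year.
B's length ≈ 1.540 × 36421 = 56088.3 mm.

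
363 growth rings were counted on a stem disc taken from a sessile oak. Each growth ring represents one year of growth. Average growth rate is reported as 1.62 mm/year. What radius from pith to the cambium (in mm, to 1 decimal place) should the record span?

363 years of growth are recorded.
363 years at 1.62 mm/year gives 1.62 × 363 = 588.1 mm.

588.1 mm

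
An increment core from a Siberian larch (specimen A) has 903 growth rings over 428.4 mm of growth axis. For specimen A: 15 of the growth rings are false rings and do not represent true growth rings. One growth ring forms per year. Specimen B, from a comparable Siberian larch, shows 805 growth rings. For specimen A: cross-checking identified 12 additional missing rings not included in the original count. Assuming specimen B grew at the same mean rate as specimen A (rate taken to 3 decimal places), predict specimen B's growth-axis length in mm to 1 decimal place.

Specimen A: correcting the raw count gives 903 − 15 + 12 = 900 true growth rings.
A: Extension rate ≈ 428.4 / 900 = 0.476 mm/year.
For B, 0.476 mm/year × 805 years = 383.2 mm.

383.2 mm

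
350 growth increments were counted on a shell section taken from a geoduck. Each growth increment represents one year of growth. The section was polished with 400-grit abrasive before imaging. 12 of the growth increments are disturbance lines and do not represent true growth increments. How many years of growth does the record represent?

Correcting the raw count gives 350 − 12 = 338 true growth increments.
At one growth increment per year, that is 338 years.

338 years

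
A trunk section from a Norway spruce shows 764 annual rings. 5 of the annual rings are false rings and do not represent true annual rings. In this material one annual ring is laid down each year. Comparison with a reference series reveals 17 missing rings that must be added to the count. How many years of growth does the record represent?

Adjusted count: 764 − 5 + 17 = 776 annual rings.
With a one-to-one annual ring periodicity this is 776 years.

776 years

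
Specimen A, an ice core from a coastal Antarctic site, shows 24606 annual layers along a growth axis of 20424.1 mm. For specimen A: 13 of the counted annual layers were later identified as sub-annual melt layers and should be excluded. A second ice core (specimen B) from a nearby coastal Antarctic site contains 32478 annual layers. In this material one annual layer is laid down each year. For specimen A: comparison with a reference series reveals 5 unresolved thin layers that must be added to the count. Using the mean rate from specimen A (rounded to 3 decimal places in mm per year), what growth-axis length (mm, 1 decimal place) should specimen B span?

26956.7 mm

Specimen A: correcting the raw count gives 24606 − 13 + 5 = 24598 true annual layers.
A: Extension rate ≈ 20424.1 / 24598 = 0.830 mm/year.
Length of B = 0.830 × 32478 = 26956.7 mm.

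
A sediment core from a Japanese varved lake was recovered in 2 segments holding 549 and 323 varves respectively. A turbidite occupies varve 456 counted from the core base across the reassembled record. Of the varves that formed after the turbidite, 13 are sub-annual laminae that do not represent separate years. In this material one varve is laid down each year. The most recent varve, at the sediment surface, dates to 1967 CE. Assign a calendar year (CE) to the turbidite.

1564 CE

Total varves = 549 + 323 = 872.
Between varve 456 and the sediment surface there are 872 − 456 = 416 varves.
416 − 13 false = 403 true varves after the turbidite.
Counting back 403 years from 1967 CE places the turbidite in 1967 − 403 = 1564 CE.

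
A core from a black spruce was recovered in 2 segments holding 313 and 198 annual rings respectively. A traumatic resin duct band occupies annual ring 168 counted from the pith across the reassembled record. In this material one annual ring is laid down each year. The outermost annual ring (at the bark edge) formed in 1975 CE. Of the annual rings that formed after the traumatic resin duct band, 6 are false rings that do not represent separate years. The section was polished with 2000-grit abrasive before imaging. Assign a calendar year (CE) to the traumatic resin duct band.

Total annual rings = 313 + 198 = 511.
511 − 168 = 343 annual rings lie beyond the traumatic resin duct band toward the bark edge.
343 − 6 false = 337 true annual rings after the traumatic resin duct band.
1975 − 337 = 1638 CE.

1638 CE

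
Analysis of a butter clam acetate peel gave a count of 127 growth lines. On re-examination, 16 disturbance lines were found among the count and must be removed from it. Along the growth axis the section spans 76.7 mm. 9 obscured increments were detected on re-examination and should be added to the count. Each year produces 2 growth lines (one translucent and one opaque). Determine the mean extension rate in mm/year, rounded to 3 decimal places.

After corrections the count is 127 − 16 + 9 = 120 growth lines.
120 growth lines at 2 per year is 120 / 2 = 60 years.
Mean rate = 76.7 mm / 60 years ≈ 1.278 mm/year.

1.278 mm/year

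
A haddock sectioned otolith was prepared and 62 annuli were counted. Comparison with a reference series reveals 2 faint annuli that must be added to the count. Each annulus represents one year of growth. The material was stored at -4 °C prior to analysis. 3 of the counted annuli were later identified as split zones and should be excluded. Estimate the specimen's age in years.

Correcting the raw count gives 62 − 3 + 2 = 61 true annuli.
With a one-to-one annulus periodicity this is 61 years.

61 years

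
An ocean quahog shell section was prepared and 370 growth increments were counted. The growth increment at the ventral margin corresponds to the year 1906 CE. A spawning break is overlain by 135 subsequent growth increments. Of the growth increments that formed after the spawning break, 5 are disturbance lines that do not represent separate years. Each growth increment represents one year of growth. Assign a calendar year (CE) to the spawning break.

There are 135 growth increments younger than the spawning break.
135 − 5 false = 130 true growth increments after the spawning break.
The growth increment at the ventral margin is 1906 CE, so the spawning break dates to 1906 − 130 = 1776 CE.

1776 CE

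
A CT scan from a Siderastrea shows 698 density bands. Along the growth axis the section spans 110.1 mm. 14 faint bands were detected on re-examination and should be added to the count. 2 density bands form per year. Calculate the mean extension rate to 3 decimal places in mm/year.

0.309 mm/year

True density band count = 698 + 14 = 712.
Dividing by 2 density bands per year: 712 / 2 = 356 years.
110.1 mm over 356 years gives 110.1 / 356 ≈ 0.309 mm/year.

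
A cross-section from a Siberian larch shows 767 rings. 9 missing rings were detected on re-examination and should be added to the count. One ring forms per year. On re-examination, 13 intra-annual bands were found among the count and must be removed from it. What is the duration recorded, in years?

763 yr

True ring count = 767 − 13 + 9 = 763.
One ring per year makes the duration 763 years.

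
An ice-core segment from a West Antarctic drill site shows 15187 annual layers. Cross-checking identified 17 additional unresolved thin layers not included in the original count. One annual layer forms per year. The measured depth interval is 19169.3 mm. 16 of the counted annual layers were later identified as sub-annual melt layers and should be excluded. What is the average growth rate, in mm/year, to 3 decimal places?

Correcting the raw count gives 15187 − 16 + 17 = 15188 true annual layers.
Mean rate = 19169.3 mm / 15188 years ≈ 1.262 mm/year.

1.262 mm/year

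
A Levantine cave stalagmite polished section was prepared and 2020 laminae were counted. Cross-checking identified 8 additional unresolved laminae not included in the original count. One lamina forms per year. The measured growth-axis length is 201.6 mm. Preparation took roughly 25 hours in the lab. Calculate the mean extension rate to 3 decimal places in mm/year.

True lamina count = 2020 + 8 = 2028.
Mean rate = 201.6 mm / 2028 years ≈ 0.099 mm/year.

0.099 mm/year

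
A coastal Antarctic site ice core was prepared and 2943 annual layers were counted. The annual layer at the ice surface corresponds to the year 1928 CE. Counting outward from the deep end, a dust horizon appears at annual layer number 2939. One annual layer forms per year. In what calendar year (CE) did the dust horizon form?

1924 CE

2943 − 2939 = 4 annual layers lie beyond the dust horizon toward the ice surface.
1928 − 4 = 1924 CE.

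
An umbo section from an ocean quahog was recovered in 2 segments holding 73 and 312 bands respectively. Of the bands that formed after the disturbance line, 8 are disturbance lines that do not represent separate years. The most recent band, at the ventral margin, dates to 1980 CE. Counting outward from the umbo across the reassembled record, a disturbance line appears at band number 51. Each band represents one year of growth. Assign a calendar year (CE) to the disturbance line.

Total bands = 73 + 312 = 385.
Between band 51 and the ventral margin there are 385 − 51 = 334 bands.
334 − 8 false = 326 true bands after the disturbance line.
Counting back 326 years from 1980 CE places the disturbance line in 1980 − 326 = 1654 CE.

1654 CE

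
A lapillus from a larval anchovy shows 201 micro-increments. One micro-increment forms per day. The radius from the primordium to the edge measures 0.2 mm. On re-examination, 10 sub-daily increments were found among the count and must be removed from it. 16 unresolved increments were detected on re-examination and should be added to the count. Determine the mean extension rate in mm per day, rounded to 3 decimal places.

0.001 mm per day

After corrections the count is 201 − 10 + 16 = 207 micro-increments.
Mean rate = 0.2 mm / 207 days ≈ 0.001 mm per day.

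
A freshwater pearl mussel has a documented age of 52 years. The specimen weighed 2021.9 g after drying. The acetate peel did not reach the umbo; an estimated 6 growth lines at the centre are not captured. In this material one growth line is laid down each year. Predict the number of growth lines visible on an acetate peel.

46 growth lines

At one growth line per year, 52 years correspond to 52 growth lines.
Subtracting the 6 growth lines not captured gives 52 − 6 = 46 growth lines in the record.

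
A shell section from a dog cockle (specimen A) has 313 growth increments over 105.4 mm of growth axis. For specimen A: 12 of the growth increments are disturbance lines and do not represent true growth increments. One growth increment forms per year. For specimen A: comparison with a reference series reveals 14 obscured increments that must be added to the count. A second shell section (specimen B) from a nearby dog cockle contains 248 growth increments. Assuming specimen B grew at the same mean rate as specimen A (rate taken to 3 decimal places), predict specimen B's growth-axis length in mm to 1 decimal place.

Specimen A: correcting the raw count gives 313 − 12 + 14 = 315 true growth increments.
A: 105.4 mm over 315 years gives 105.4 / 315 ≈ 0.335 mm/yr.
B's length ≈ 0.335 × 248 = 83.1 mm.

83.1 mm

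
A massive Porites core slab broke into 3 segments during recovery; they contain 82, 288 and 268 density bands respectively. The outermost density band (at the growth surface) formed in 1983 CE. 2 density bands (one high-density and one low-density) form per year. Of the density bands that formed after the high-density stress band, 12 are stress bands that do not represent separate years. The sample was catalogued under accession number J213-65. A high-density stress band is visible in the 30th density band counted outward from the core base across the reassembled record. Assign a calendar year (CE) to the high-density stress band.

1685 CE

Total density bands = 82 + 288 + 268 = 638.
638 − 30 = 608 density bands lie beyond the high-density stress band toward the growth surface.
Removing the 12 false density bands leaves 608 − 12 = 596 true density bands beyond the high-density stress band.
596 density bands at 2 per year is 596 / 2 = 298 years.
1983 − 298 = 1685 CE.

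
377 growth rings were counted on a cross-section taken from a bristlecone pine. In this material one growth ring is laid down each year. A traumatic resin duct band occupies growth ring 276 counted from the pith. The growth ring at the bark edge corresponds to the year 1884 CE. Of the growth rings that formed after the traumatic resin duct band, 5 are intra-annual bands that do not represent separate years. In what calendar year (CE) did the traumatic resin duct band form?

Between growth ring 276 and the bark edge there are 377 − 276 = 101 growth rings.
Excluding 5 false growth rings: 101 − 5 = 96.
The growth ring at the bark edge is 1884 CE, so the traumatic resin duct band dates to 1884 − 96 = 1788 CE.

1788 CE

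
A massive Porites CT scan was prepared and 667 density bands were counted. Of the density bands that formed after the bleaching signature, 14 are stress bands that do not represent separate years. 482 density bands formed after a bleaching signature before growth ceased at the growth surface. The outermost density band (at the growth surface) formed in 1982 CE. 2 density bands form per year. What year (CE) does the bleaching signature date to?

There are 482 density bands younger than the bleaching signature.
Removing the 14 false density bands leaves 482 − 14 = 468 true density bands beyond the bleaching signature.
468 density bands at 2 per year is 468 / 2 = 234 years.
1982 − 234 = 1748 CE.

1748 CE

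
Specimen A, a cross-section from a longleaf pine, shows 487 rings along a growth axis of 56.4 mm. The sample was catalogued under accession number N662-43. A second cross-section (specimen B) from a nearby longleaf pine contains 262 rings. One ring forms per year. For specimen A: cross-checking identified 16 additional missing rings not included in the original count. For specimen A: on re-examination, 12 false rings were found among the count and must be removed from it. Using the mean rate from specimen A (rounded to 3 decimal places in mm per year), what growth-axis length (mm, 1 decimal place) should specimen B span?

30.1 mm

Specimen A: correcting the raw count gives 487 − 12 + 16 = 491 true rings.
A: Extension rate ≈ 56.4 / 491 = 0.115 mm/year.
B's length ≈ 0.115 × 262 = 30.1 mm.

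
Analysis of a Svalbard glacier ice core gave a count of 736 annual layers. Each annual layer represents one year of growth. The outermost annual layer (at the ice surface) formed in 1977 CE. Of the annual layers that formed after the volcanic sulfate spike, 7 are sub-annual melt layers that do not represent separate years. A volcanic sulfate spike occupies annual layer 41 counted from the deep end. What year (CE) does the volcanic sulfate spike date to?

1289 CE

Between annual layer 41 and the ice surface there are 736 − 41 = 695 annual layers.
695 − 7 false = 688 true annual layers after the volcanic sulfate spike.
The annual layer at the ice surface is 1977 CE, so the volcanic sulfate spike dates to 1977 − 688 = 1289 CE.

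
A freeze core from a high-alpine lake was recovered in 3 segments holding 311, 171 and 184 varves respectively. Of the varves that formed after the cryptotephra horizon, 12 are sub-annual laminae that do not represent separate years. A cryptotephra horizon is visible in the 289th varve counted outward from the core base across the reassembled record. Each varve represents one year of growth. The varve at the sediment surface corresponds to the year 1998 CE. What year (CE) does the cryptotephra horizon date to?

Total varves = 311 + 171 + 184 = 666.
The cryptotephra horizon sits at varve 289 from the core base, so 666 − 289 = 377 varves formed after it.
377 − 12 false = 365 true varves after the cryptotephra horizon.
1998 − 365 = 1633 CE.

1633 CE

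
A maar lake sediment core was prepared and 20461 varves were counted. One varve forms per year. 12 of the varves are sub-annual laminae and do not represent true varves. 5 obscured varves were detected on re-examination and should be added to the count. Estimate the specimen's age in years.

Correcting the raw count gives 20461 − 12 + 5 = 20454 true varves.
With a one-to-one varve periodicity this is 20454 years.

20454 years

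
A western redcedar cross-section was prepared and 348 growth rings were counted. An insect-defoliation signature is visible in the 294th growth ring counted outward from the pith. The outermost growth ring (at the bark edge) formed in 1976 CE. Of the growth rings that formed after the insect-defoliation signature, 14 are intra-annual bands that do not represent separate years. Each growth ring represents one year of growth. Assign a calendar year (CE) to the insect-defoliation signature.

1936 CE

The insect-defoliation signature sits at growth ring 294 from the pith, so 348 − 294 = 54 growth rings formed after it.
Removing the 14 false growth rings leaves 54 − 14 = 40 true growth rings beyond the insect-defoliation signature.
1976 − 40 = 1936 CE.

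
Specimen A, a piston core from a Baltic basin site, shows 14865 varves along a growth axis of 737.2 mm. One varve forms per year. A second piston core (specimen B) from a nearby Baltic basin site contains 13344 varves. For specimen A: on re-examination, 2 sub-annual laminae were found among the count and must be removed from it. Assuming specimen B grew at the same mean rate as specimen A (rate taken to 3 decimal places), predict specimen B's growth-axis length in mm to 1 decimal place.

Specimen A: adjusted count: 14865 − 2 = 14863 varves.
A: Mean rate = 737.2 mm / 14863 years ≈ 0.050 mm/year.
Length of B = 0.050 × 13344 = 667.2 mm.

667.2 mm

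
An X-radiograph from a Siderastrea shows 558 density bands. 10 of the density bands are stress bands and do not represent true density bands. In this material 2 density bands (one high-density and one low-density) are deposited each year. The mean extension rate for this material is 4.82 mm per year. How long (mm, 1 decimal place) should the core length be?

1320.7 mm

Adjusted count: 558 − 10 = 548 density bands.
With 2 density bands per year, 548 / 2 = 274 years.
274 years at 4.82 mm/year gives 4.82 × 274 = 1320.7 mm.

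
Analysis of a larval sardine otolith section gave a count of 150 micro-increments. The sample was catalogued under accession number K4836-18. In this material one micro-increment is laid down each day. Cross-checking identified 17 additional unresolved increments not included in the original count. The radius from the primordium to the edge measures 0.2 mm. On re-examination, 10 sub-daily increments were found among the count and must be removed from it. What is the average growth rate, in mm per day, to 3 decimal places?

Adjusted count: 150 − 10 + 17 = 157 micro-increments.
0.2 mm over 157 days gives 0.2 / 157 ≈ 0.001 mm per day.

0.001 mm per day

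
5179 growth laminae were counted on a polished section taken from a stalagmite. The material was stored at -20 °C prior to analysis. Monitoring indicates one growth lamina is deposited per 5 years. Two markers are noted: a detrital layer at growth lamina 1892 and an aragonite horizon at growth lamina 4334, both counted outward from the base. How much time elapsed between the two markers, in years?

4334 − 1892 = 2442 growth laminae lie between the two events.
Multiplying by 5 years per growth lamina: 2442 × 5 = 12210 years.

12210 yr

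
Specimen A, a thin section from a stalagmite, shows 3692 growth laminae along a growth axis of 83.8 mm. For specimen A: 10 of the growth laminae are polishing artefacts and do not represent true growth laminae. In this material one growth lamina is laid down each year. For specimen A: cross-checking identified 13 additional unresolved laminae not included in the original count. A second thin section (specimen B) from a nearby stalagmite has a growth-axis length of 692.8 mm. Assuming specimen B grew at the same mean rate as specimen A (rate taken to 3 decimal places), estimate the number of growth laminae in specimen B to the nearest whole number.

30122 growth laminae

Specimen A: true growth lamina count = 3692 − 10 + 13 = 3695.
A: Extension rate ≈ 83.8 / 3695 = 0.023 mm per year.
For B, 692.8 / 0.023 = 30121.74 years ≈ 30122 growth laminae.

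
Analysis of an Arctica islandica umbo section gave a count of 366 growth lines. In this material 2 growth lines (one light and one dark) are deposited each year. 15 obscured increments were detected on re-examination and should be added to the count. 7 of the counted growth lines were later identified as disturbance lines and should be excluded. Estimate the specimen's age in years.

187 years

True growth line count = 366 − 7 + 15 = 374.
With 2 growth lines per year, 374 / 2 = 187 years.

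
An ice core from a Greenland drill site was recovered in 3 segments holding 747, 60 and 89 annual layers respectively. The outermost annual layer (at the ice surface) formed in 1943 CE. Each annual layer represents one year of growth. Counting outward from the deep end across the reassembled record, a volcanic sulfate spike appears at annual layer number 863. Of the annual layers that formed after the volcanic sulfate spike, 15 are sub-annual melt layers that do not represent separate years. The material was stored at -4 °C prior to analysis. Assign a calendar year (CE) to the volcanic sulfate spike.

Total annual layers = 747 + 60 + 89 = 896.
The volcanic sulfate spike sits at annual layer 863 from the deep end, so 896 − 863 = 33 annual layers formed after it.
33 − 15 false = 18 true annual layers after the volcanic sulfate spike.
Counting back 18 years from 1943 CE places the volcanic sulfate spike in 1943 − 18 = 1925 CE.

1925 CE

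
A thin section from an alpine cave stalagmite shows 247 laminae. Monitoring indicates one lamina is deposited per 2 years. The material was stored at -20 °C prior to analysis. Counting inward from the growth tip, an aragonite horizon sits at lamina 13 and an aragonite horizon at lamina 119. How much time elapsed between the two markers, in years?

Separation: 119 − 13 = 106 laminae.
At 2 years per lamina, 106 × 2 = 212 years.

212 yr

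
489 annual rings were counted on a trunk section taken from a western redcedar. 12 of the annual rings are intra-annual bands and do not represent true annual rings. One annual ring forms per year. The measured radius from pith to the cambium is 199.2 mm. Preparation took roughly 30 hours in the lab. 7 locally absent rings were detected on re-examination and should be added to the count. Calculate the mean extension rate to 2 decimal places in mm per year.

Adjusted count: 489 − 12 + 7 = 484 annual rings.
Extension rate ≈ 199.2 / 484 = 0.41 mm per year.

0.41 mm per year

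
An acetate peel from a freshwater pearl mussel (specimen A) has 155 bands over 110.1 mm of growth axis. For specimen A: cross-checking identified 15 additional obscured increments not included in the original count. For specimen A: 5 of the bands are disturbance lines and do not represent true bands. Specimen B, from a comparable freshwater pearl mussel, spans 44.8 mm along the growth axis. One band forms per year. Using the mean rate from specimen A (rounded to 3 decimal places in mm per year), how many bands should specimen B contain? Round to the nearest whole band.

Specimen A: after corrections the count is 155 − 5 + 15 = 165 bands.
A: 110.1 mm over 165 years gives 110.1 / 165 ≈ 0.667 mm per year.
Specimen B: 44.8 mm / 0.667 mm per year = 67.17 years ≈ 67 bands.

67 bands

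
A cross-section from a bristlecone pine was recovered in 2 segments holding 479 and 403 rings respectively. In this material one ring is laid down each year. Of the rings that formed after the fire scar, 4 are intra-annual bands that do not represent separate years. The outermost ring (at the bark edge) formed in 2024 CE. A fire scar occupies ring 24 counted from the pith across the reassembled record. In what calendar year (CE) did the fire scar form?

1170 CE

Total rings = 479 + 403 = 882.
The fire scar sits at ring 24 from the pith, so 882 − 24 = 858 rings formed after it.
Removing the 4 false rings leaves 858 − 4 = 854 true rings beyond the fire scar.
The ring at the bark edge is 2024 CE, so the fire scar dates to 2024 − 854 = 1170 CE.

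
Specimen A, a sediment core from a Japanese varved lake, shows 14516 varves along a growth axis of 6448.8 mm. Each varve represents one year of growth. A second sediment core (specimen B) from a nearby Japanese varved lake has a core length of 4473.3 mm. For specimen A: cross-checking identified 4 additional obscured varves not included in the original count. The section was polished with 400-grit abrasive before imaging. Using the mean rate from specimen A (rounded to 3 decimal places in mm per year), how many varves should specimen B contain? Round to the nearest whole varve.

Specimen A: adjusted count: 14516 + 4 = 14520 varves.
A: 6448.8 mm over 14520 years gives 6448.8 / 14520 ≈ 0.444 mm/year.
Specimen B: 4473.3 mm / 0.444 mm per year = 10075.00 years ≈ 10075 varves.

10075 varves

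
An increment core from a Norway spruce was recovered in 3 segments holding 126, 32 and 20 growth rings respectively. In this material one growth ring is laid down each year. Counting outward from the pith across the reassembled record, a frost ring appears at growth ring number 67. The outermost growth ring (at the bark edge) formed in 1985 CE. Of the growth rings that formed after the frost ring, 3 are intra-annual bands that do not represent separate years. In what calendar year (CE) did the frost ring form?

1877 CE

Total growth rings = 126 + 32 + 20 = 178.
Between growth ring 67 and the bark edge there are 178 − 67 = 111 growth rings.
Removing the 3 false growth rings leaves 111 − 3 = 108 true growth rings beyond the frost ring.
Counting back 108 years from 1985 CE places the frost ring in 1985 − 108 = 1877 CE.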